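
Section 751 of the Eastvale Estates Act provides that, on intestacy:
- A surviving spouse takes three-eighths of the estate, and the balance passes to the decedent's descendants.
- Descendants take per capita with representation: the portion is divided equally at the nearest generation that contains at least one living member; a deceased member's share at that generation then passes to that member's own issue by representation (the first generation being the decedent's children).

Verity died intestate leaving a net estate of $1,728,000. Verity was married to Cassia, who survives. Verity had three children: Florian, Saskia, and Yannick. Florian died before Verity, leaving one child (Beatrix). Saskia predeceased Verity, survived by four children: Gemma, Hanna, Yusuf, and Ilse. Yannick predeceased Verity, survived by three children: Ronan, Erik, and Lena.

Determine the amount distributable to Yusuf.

Yusuf receives $135,000.

Cassia takes three-eighths of $1,728,000 = $648,000. The remaining $1,080,000 passes to the descendants.
No child survives, so the initial division is made at the grandchildren's generation.
The descendants' portion ($1,080,000) is divided into 8 shares of $135,000: Beatrix, Gemma, Hanna, Yusuf, Ilse, Ronan, Erik, and Lena each take $135,000.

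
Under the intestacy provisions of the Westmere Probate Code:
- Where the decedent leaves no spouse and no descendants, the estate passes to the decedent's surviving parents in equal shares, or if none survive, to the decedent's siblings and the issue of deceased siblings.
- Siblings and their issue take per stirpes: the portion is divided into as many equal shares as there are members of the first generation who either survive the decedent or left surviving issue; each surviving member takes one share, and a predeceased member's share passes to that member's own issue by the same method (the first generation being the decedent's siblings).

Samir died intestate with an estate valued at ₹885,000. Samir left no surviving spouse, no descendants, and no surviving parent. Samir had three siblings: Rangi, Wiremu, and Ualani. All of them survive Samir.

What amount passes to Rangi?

Rangi receives ₹295,000.

The entire ₹885,000 passes to the siblings and their issue.
That amount (₹885,000) is divided into 3 shares of ₹295,000: Rangi, Wiremu, and Ualani each take ₹295,000.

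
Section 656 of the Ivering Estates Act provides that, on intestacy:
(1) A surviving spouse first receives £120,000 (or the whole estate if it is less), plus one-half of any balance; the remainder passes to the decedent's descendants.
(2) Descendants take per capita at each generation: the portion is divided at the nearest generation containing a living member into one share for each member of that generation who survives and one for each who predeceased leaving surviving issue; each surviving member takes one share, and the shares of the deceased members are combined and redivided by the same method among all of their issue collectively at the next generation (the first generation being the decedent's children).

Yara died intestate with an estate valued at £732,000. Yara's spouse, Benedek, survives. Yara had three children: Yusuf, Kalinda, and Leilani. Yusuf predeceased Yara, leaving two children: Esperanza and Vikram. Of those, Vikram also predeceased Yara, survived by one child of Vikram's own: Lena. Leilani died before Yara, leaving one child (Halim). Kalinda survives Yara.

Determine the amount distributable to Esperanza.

Benedek first takes £120,000, leaving a balance of £612,000. Benedek then takes one-half of the balance (£306,000), for a total of £426,000. The remaining £306,000 passes to the descendants.
The descendants' portion (£306,000) is divided at the children's generation into 3 shares of £102,000. Kalinda takes £102,000. The 2 shares of the deceased (Yusuf and Leilani) are combined into a pool of £204,000.
That pool (£204,000) is divided at the grandchildren's generation into 3 shares of £68,000. Esperanza and Halim each take £68,000. The remaining share for the deceased Vikram (£68,000) is carried to the next generation.
That pool (£68,000) passes entirely to Lena, the sole taker at the great-grandchildren's generation.

Esperanza receives £68,000.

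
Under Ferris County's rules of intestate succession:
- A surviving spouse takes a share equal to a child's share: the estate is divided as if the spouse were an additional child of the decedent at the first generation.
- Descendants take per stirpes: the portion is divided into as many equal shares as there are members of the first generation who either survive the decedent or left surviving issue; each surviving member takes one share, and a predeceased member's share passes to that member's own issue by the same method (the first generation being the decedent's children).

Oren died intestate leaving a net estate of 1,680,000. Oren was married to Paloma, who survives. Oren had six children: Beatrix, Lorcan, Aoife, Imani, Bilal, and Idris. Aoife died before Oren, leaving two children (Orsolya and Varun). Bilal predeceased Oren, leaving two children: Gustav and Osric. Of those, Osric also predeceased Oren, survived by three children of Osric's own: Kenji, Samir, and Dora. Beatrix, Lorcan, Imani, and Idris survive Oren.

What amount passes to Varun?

The spouse counts as an additional share at the children's level, so there are 7 primary shares of 240,000. Paloma takes one such share (240,000).
The children's combined portion (1,440,000) is divided into 6 shares of 240,000: Beatrix, Lorcan, Imani, and Idris each take 240,000; Aoife's 240,000 share passes to Aoife's issue; Bilal's 240,000 share passes to Bilal's issue.
Aoife's share (240,000) is divided into 2 shares of 120,000: Orsolya and Varun each take 120,000.
Bilal's share (240,000) is divided into 2 shares of 120,000: Gustav takes 120,000; Osric's 120,000 share passes to Osric's issue.
Osric's share (120,000) is divided into 3 shares of 40,000: Kenji, Samir, and Dora each take 40,000.

Varun receives 120,000.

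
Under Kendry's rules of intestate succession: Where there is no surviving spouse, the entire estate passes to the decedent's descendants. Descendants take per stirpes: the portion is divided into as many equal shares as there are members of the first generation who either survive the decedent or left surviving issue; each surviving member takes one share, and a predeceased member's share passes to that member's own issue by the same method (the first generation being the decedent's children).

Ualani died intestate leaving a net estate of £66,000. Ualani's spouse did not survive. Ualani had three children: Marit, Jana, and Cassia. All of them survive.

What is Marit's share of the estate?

Marit receives £22,000.

The entire £66,000 passes to the descendants.
That amount (£66,000) is divided into 3 shares of £22,000: Marit, Jana, and Cassia each take £22,000.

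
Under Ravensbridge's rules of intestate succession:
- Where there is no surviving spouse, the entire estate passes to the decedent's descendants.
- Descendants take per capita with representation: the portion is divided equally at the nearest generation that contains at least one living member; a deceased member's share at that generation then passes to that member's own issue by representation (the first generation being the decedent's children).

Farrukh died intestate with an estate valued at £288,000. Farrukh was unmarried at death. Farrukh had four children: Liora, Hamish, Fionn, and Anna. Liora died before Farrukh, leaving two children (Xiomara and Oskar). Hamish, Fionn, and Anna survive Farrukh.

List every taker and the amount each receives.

The entire £288,000 passes to the descendants.
That amount (£288,000) is divided into 4 shares of £72,000: Hamish, Fionn, and Anna each take £72,000; Liora's £72,000 share passes to Liora's issue.
Liora's share (£72,000) is divided into 2 shares of £36,000: Xiomara and Oskar each take £36,000.

Xiomara: £36,000; Oskar: £36,000; Hamish: £72,000; Fionn: £72,000; Anna: £72,000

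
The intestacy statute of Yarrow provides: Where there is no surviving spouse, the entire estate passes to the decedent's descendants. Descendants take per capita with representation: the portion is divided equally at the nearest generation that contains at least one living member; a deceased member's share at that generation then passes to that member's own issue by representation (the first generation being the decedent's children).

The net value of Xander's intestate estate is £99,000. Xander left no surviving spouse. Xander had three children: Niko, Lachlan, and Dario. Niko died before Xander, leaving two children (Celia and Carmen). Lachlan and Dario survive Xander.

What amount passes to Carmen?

Carmen receives £16,500.

The entire £99,000 passes to the descendants.
That amount (£99,000) is divided into 3 shares of £33,000: Lachlan and Dario each take £33,000; Niko's £33,000 share passes to Niko's issue.
Niko's share (£33,000) is divided into 2 shares of £16,500: Celia and Carmen each take £16,500.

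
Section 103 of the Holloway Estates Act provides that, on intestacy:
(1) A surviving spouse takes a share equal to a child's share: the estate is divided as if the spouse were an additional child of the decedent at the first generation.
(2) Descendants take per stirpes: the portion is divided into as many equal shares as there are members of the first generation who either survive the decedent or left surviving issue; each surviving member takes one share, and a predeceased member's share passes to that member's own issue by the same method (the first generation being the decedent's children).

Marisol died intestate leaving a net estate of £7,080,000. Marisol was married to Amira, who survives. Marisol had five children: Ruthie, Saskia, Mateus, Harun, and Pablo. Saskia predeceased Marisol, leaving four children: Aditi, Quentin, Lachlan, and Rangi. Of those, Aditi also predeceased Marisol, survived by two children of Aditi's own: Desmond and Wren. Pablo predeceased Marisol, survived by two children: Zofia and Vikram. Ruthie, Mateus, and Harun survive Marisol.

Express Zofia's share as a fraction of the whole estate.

Zofia receives 1/12 of the estate.

The spouse counts as an additional share at the children's level, so there are 6 primary shares of £1,180,000. Amira takes one such share (£1,180,000).
The children's combined portion (£5,900,000) is divided into 5 shares of £1,180,000: Ruthie, Mateus, and Harun each take £1,180,000; Saskia's £1,180,000 share passes to Saskia's issue; Pablo's £1,180,000 share passes to Pablo's issue.
Saskia's share (£1,180,000) is divided into 4 shares of £295,000: Quentin, Lachlan, and Rangi each take £295,000; Aditi's £295,000 share passes to Aditi's issue.
Aditi's share (£295,000) is divided into 2 shares of £147,500: Desmond and Wren each take £147,500.
Pablo's share (£1,180,000) is divided into 2 shares of £590,000: Zofia and Vikram each take £590,000.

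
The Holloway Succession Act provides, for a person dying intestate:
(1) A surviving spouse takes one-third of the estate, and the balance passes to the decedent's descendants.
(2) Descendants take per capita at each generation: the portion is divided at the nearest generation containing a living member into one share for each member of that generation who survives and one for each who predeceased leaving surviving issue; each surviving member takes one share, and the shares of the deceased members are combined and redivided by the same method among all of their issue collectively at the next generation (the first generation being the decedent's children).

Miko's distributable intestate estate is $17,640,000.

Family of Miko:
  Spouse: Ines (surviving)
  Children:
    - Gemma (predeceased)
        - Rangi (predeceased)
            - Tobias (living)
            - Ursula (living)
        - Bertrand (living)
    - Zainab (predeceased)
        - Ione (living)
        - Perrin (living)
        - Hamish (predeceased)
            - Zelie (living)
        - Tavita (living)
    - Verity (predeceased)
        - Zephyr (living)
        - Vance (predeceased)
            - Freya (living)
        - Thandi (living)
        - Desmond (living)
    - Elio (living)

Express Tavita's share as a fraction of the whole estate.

Tavita receives 1/20 of the estate.

Ines takes one-third of $17,640,000 = $5,880,000. The remaining $11,760,000 passes to the descendants.
The descendants' portion ($11,760,000) is divided at the children's generation into 4 shares of $2,940,000. Elio takes $2,940,000. The 3 shares of the deceased (Gemma, Zainab, and Verity) are combined into a pool of $8,820,000.
That pool ($8,820,000) is divided at the grandchildren's generation into 10 shares of $882,000. Bertrand, Ione, Perrin, Tavita, Zephyr, Thandi, and Desmond each take $882,000. The 3 shares of the deceased (Rangi, Hamish, and Vance) are combined into a pool of $2,646,000.
That pool ($2,646,000) is divided at the great-grandchildren's generation equally among Tobias, Ursula, Zelie, and Freya: $661,500 each.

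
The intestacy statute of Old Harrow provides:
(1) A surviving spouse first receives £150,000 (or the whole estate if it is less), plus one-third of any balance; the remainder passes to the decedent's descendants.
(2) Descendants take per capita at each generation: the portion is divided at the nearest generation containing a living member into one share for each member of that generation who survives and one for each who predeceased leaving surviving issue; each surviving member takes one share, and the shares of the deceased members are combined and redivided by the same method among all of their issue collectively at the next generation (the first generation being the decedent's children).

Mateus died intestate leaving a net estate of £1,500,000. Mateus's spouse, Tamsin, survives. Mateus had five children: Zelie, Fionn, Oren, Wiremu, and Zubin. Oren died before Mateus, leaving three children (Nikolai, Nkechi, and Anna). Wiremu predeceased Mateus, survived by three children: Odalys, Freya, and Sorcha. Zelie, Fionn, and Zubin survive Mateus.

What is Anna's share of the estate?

Anna receives £60,000.

Tamsin first takes £150,000, leaving a balance of £1,350,000. Tamsin then takes one-third of the balance (£450,000), for a total of £600,000. The remaining £900,000 passes to the descendants.
The descendants' portion (£900,000) is divided at the children's generation into 5 shares of £180,000. Zelie, Fionn, and Zubin each take £180,000. The 2 shares of the deceased (Oren and Wiremu) are combined into a pool of £360,000.
That pool (£360,000) is divided at the grandchildren's generation equally among Nikolai, Nkechi, Anna, Odalys, Freya, and Sorcha: £60,000 each.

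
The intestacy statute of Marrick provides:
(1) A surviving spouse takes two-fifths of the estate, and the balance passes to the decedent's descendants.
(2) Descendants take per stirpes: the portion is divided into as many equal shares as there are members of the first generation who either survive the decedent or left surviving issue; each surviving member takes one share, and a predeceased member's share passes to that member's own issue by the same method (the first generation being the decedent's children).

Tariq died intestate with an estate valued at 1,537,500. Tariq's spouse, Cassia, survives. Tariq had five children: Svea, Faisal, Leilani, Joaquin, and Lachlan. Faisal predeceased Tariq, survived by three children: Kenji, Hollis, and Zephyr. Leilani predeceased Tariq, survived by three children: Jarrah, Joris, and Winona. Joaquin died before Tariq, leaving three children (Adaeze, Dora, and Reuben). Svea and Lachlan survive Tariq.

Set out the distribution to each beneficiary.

Cassia: 615,000; Svea: 184,500; Kenji: 61,500; Hollis: 61,500; Zephyr: 61,500; Jarrah: 61,500; Joris: 61,500; Winona: 61,500; Adaeze: 61,500; Dora: 61,500; Reuben: 61,500; Lachlan: 184,500

Cassia takes two-fifths of 1,537,500 = 615,000. The remaining 922,500 passes to the descendants.
The descendants' portion (922,500) is divided into 5 shares of 184,500: Svea and Lachlan each take 184,500; Faisal's 184,500 share passes to Faisal's issue; Leilani's 184,500 share passes to Leilani's issue; Joaquin's 184,500 share passes to Joaquin's issue.
Faisal's share (184,500) is divided into 3 shares of 61,500: Kenji, Hollis, and Zephyr each take 61,500.
Leilani's share (184,500) is divided into 3 shares of 61,500: Jarrah, Joris, and Winona each take 61,500.
Joaquin's share (184,500) is divided into 3 shares of 61,500: Adaeze, Dora, and Reuben each take 61,500.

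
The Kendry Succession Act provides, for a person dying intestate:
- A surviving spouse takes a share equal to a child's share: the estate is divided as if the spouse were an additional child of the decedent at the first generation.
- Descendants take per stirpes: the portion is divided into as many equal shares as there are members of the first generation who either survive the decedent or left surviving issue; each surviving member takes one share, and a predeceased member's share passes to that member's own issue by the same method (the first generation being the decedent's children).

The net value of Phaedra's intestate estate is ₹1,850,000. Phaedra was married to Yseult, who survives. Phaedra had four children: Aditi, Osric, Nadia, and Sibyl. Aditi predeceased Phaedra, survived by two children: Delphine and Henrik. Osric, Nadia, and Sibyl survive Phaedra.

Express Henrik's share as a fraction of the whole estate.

The spouse counts as an additional share at the children's level, so there are 5 primary shares of ₹370,000. Yseult takes one such share (₹370,000).
The children's combined portion (₹1,480,000) is divided into 4 shares of ₹370,000: Osric, Nadia, and Sibyl each take ₹370,000; Aditi's ₹370,000 share passes to Aditi's issue.
Aditi's share (₹370,000) is divided into 2 shares of ₹185,000: Delphine and Henrik each take ₹185,000.

Henrik receives 1/10 of the estate.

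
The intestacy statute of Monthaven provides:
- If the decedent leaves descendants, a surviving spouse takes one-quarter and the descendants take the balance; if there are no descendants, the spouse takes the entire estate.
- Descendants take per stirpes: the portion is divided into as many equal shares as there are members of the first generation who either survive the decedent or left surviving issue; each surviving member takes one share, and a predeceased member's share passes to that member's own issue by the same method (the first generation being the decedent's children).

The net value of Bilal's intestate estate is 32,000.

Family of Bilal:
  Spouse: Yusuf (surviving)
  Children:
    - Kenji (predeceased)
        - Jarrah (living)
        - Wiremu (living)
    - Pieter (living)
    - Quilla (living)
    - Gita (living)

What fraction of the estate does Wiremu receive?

Yusuf takes one-quarter of 32,000 = 8,000. The remaining 24,000 passes to the descendants.
The descendants' portion (24,000) is divided into 4 shares of 6,000: Pieter, Quilla, and Gita each take 6,000; Kenji's 6,000 share passes to Kenji's issue.
Kenji's share (6,000) is divided into 2 shares of 3,000: Jarrah and Wiremu each take 3,000.

Wiremu receives 3/32 of the estate.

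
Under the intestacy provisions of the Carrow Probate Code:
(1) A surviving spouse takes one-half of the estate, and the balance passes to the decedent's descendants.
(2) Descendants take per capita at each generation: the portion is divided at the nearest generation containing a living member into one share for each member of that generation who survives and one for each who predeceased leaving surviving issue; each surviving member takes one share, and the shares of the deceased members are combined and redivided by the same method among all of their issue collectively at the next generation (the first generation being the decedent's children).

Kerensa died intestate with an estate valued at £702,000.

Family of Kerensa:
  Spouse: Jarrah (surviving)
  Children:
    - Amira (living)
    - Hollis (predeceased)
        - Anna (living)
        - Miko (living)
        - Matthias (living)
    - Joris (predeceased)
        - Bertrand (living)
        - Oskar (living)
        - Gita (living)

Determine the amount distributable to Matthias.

Jarrah takes one-half of £702,000 = £351,000. The remaining £351,000 passes to the descendants.
The descendants' portion (£351,000) is divided at the children's generation into 3 shares of £117,000. Amira takes £117,000. The 2 shares of the deceased (Hollis and Joris) are combined into a pool of £234,000.
That pool (£234,000) is divided at the grandchildren's generation equally among Anna, Miko, Matthias, Bertrand, Oskar, and Gita: £39,000 each.

Matthias receives £39,000.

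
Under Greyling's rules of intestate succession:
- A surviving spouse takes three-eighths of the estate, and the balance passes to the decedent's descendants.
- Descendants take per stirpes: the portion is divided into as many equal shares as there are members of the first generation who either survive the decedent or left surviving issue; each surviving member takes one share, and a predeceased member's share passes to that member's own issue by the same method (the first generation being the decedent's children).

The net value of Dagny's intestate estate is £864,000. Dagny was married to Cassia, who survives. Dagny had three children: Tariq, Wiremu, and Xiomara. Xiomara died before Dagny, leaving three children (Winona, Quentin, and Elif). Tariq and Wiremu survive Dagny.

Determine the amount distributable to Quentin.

Quentin receives £60,000.

Cassia takes three-eighths of £864,000 = £324,000. The remaining £540,000 passes to the descendants.
The descendants' portion (£540,000) is divided into 3 shares of £180,000: Tariq and Wiremu each take £180,000; Xiomara's £180,000 share passes to Xiomara's issue.
Xiomara's share (£180,000) is divided into 3 shares of £60,000: Winona, Quentin, and Elif each take £60,000.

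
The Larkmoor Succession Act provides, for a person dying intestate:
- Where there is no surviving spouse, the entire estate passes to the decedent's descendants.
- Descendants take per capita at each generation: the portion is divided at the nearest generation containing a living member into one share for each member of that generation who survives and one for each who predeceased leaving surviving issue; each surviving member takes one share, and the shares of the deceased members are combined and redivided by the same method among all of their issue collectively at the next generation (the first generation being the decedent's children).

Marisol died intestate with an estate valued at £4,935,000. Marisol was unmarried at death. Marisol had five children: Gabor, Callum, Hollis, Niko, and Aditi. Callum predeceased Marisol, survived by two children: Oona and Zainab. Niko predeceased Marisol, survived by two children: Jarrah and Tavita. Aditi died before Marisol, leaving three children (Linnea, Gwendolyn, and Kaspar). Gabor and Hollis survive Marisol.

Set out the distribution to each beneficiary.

Gabor: £987,000; Oona: £423,000; Zainab: £423,000; Hollis: £987,000; Jarrah: £423,000; Tavita: £423,000; Linnea: £423,000; Gwendolyn: £423,000; Kaspar: £423,000

The entire £4,935,000 passes to the descendants.
That amount (£4,935,000) is divided at the children's generation into 5 shares of £987,000. Gabor and Hollis each take £987,000. The 3 shares of the deceased (Callum, Niko, and Aditi) are combined into a pool of £2,961,000.
That pool (£2,961,000) is divided at the grandchildren's generation equally among Oona, Zainab, Jarrah, Tavita, Linnea, Gwendolyn, and Kaspar: £423,000 each.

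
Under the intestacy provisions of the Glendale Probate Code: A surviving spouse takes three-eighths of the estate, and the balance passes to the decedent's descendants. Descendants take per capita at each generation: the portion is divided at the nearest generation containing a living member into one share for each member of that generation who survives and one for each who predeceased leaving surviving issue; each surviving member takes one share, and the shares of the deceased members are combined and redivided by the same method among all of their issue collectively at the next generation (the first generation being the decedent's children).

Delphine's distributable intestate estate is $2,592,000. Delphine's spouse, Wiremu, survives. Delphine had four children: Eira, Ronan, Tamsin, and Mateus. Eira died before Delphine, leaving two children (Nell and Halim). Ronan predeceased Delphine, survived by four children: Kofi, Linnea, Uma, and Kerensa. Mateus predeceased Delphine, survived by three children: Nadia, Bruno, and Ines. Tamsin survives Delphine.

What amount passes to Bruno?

Wiremu takes three-eighths of $2,592,000 = $972,000. The remaining $1,620,000 passes to the descendants.
The descendants' portion ($1,620,000) is divided at the children's generation into 4 shares of $405,000. Tamsin takes $405,000. The 3 shares of the deceased (Eira, Ronan, and Mateus) are combined into a pool of $1,215,000.
That pool ($1,215,000) is divided at the grandchildren's generation equally among Nell, Halim, Kofi, Linnea, Uma, Kerensa, Nadia, Bruno, and Ines: $135,000 each.

Bruno receives $135,000.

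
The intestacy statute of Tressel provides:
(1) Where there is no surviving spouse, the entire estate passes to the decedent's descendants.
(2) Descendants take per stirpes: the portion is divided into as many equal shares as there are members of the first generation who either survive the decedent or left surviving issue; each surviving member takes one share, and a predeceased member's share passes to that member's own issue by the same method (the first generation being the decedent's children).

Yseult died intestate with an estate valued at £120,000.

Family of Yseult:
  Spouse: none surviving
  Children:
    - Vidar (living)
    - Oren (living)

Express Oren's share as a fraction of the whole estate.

The entire £120,000 passes to the descendants.
That amount (£120,000) is divided into 2 shares of £60,000: Vidar and Oren each take £60,000.

Oren receives 1/2 of the estate.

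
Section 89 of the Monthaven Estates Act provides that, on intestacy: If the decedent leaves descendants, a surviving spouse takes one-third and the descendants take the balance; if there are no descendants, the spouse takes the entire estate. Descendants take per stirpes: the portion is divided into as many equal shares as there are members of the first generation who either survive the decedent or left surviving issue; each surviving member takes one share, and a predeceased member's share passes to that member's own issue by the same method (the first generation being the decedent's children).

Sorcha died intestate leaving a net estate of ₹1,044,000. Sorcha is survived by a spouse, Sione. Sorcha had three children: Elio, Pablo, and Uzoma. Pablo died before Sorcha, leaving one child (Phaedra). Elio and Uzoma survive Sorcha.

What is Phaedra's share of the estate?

Sione takes one-third of ₹1,044,000 = ₹348,000. The remaining ₹696,000 passes to the descendants.
The descendants' portion (₹696,000) is divided into 3 shares of ₹232,000: Elio and Uzoma each take ₹232,000; Pablo's ₹232,000 share passes to Pablo's issue.
Pablo's share (₹232,000) passes entirely to Phaedra.

Phaedra receives ₹232,000.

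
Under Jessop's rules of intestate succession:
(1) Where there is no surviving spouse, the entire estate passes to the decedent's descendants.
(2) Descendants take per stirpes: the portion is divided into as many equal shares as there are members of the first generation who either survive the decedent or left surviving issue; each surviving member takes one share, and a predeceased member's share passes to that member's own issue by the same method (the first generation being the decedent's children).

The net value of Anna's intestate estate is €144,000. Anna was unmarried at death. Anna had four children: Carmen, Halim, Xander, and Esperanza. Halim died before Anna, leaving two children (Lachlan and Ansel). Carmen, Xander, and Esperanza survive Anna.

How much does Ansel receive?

The entire €144,000 passes to the descendants.
That amount (€144,000) is divided into 4 shares of €36,000: Carmen, Xander, and Esperanza each take €36,000; Halim's €36,000 share passes to Halim's issue.
Halim's share (€36,000) is divided into 2 shares of €18,000: Lachlan and Ansel each take €18,000.

Ansel receives €18,000.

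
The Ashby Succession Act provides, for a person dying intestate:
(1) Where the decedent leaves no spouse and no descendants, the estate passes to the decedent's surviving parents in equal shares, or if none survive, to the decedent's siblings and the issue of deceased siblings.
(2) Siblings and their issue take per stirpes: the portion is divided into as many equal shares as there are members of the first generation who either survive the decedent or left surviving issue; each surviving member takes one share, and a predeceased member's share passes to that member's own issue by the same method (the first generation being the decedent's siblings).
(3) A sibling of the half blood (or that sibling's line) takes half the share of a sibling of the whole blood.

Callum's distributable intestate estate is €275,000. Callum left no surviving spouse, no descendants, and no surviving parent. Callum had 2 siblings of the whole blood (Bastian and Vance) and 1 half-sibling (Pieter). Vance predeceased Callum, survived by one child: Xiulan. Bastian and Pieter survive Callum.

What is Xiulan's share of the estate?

Xiulan receives €110,000.

The entire €275,000 passes to the siblings and their issue.
Counting each half-blood sibling's line as half a unit, there are 5/2 units in €275,000, so one unit is €110,000. Whole-blood lines (Bastian and Vance) take €110,000 each; half-blood lines (Pieter) take €55,000 each.
Vance's share (€110,000) passes entirely to Xiulan.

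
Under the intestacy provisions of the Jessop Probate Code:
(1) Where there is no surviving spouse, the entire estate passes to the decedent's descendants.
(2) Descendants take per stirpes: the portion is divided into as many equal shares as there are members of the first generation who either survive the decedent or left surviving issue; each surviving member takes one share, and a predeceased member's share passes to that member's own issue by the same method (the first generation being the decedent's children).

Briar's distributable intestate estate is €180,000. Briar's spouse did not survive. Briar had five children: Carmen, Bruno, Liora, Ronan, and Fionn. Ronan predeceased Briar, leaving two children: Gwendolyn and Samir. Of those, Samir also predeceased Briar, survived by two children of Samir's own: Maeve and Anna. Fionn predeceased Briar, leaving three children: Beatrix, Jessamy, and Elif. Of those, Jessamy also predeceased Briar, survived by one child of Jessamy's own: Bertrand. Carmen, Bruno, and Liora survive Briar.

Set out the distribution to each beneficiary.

Carmen: €36,000; Bruno: €36,000; Liora: €36,000; Gwendolyn: €18,000; Maeve: €9,000; Anna: €9,000; Beatrix: €12,000; Bertrand: €12,000; Elif: €12,000

The entire €180,000 passes to the descendants.
That amount (€180,000) is divided into 5 shares of €36,000: Carmen, Bruno, and Liora each take €36,000; Ronan's €36,000 share passes to Ronan's issue; Fionn's €36,000 share passes to Fionn's issue.
Ronan's share (€36,000) is divided into 2 shares of €18,000: Gwendolyn takes €18,000; Samir's €18,000 share passes to Samir's issue.
Samir's share (€18,000) is divided into 2 shares of €9,000: Maeve and Anna each take €9,000.
Fionn's share (€36,000) is divided into 3 shares of €12,000: Beatrix and Elif each take €12,000; Jessamy's €12,000 share passes to Jessamy's issue.
Jessamy's share (€12,000) passes entirely to Bertrand.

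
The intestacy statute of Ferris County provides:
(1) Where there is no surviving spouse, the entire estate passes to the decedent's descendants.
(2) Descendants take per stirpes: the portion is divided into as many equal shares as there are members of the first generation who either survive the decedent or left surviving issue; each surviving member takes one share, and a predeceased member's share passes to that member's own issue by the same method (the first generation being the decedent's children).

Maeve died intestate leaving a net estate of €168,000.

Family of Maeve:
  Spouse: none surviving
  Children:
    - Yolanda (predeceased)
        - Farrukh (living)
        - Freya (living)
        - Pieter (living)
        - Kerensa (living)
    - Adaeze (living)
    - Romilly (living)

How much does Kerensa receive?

The entire €168,000 passes to the descendants.
That amount (€168,000) is divided into 3 shares of €56,000: Adaeze and Romilly each take €56,000; Yolanda's €56,000 share passes to Yolanda's issue.
Yolanda's share (€56,000) is divided into 4 shares of €14,000: Farrukh, Freya, Pieter, and Kerensa each take €14,000.

Kerensa receives €14,000.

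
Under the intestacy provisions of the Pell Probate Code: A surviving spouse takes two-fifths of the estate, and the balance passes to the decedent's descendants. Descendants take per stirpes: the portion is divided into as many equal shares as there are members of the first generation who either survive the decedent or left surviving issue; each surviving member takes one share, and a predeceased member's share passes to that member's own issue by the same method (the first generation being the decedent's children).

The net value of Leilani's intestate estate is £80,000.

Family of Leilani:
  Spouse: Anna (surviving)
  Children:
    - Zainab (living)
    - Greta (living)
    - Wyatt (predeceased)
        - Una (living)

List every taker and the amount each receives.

Anna takes two-fifths of £80,000 = £32,000. The remaining £48,000 passes to the descendants.
The descendants' portion (£48,000) is divided into 3 shares of £16,000: Zainab and Greta each take £16,000; Wyatt's £16,000 share passes to Wyatt's issue.
Wyatt's share (£16,000) passes entirely to Una.

Anna: £32,000; Zainab: £16,000; Greta: £16,000; Una: £16,000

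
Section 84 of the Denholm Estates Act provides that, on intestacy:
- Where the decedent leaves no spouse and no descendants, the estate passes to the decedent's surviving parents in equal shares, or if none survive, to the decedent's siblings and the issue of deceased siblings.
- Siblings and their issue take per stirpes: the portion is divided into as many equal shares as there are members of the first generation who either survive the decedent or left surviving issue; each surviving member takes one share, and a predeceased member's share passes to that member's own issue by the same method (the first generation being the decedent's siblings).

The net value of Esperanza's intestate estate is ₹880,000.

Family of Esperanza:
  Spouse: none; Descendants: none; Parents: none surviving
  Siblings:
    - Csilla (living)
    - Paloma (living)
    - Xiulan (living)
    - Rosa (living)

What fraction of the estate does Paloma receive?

The entire ₹880,000 passes to the siblings and their issue.
That amount (₹880,000) is divided into 4 shares of ₹220,000: Csilla, Paloma, Xiulan, and Rosa each take ₹220,000.

Paloma receives 1/4 of the estate.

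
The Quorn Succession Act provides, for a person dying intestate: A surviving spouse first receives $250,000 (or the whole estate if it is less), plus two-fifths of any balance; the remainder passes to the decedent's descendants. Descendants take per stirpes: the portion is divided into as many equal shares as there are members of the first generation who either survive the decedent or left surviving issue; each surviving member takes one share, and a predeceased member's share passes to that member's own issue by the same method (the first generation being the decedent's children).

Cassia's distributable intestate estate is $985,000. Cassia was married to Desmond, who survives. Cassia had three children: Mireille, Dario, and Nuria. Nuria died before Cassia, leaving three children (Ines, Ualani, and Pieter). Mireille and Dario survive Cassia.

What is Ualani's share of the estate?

Desmond first takes $250,000, leaving a balance of $735,000. Desmond then takes two-fifths of the balance ($294,000), for a total of $544,000. The remaining $441,000 passes to the descendants.
The descendants' portion ($441,000) is divided into 3 shares of $147,000: Mireille and Dario each take $147,000; Nuria's $147,000 share passes to Nuria's issue.
Nuria's share ($147,000) is divided into 3 shares of $49,000: Ines, Ualani, and Pieter each take $49,000.

Ualani receives $49,000.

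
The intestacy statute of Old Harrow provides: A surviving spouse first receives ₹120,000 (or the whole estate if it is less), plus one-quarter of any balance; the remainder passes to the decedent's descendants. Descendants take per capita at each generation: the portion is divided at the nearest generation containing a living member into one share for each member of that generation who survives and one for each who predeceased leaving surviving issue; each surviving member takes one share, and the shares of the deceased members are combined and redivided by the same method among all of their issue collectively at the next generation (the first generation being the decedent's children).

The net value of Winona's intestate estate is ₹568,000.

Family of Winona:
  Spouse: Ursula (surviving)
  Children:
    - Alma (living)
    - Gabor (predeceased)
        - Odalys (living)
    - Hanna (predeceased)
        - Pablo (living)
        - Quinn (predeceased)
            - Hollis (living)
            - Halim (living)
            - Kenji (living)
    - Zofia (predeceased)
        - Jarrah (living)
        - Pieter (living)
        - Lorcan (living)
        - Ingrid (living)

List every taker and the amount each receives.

Ursula first takes ₹120,000, leaving a balance of ₹448,000. Ursula then takes one-quarter of the balance (₹112,000), for a total of ₹232,000. The remaining ₹336,000 passes to the descendants.
The descendants' portion (₹336,000) is divided at the children's generation into 4 shares of ₹84,000. Alma takes ₹84,000. The 3 shares of the deceased (Gabor, Hanna, and Zofia) are combined into a pool of ₹252,000.
That pool (₹252,000) is divided at the grandchildren's generation into 7 shares of ₹36,000. Odalys, Pablo, Jarrah, Pieter, Lorcan, and Ingrid each take ₹36,000. The remaining share for the deceased Quinn (₹36,000) is carried to the next generation.
That pool (₹36,000) is divided at the great-grandchildren's generation equally among Hollis, Halim, and Kenji: ₹12,000 each.

Ursula: ₹232,000; Alma: ₹84,000; Odalys: ₹36,000; Pablo: ₹36,000; Hollis: ₹12,000; Halim: ₹12,000; Kenji: ₹12,000; Jarrah: ₹36,000; Pieter: ₹36,000; Lorcan: ₹36,000; Ingrid: ₹36,000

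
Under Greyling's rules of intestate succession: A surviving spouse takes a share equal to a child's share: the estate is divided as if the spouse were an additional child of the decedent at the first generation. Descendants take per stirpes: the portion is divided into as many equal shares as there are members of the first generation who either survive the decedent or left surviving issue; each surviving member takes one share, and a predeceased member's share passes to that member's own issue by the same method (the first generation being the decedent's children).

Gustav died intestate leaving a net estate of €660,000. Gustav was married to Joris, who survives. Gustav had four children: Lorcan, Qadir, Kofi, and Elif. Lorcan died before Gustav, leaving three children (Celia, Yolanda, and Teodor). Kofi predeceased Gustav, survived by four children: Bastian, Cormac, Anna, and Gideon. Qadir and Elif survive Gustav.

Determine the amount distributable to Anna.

Anna receives €33,000.

The spouse counts as an additional share at the children's level, so there are 5 primary shares of €132,000. Joris takes one such share (€132,000).
The children's combined portion (€528,000) is divided into 4 shares of €132,000: Qadir and Elif each take €132,000; Lorcan's €132,000 share passes to Lorcan's issue; Kofi's €132,000 share passes to Kofi's issue.
Lorcan's share (€132,000) is divided into 3 shares of €44,000: Celia, Yolanda, and Teodor each take €44,000.
Kofi's share (€132,000) is divided into 4 shares of €33,000: Bastian, Cormac, Anna, and Gideon each take €33,000.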